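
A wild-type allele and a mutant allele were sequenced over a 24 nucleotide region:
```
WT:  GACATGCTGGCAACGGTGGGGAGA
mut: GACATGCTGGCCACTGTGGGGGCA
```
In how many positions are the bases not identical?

4

The sequences differ at positions 12, 15, 22, 23 (1-based) — 4 in total.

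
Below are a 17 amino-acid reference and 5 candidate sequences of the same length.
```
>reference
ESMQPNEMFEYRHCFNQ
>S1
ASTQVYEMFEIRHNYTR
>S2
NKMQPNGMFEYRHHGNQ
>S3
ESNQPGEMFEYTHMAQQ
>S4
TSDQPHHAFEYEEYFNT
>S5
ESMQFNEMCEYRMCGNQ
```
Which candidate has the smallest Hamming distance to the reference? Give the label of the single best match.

S1 differs at 9 positions; S2 differs at 5 positions; S3 differs at 6 positions; S4 differs at 9 positions; S5 differs at 4 positions. The closest is S5.

S5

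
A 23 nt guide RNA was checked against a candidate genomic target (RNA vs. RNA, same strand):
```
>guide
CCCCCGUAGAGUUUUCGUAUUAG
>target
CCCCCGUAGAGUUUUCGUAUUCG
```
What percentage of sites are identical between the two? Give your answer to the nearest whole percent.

96%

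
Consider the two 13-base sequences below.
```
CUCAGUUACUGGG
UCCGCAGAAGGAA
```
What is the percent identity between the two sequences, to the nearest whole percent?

23%

Mismatches at positions 1, 2, 4, 5, 6, 7, 9, 10, 12, 13 (1-based): 10 of 13.
Identical positions: 3/13 = 23.08% → 23%.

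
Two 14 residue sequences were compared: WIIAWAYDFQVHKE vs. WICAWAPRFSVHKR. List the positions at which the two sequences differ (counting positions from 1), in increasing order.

3, 7, 8, 10, 14

Differences at position 3 (I→C), position 7 (Y→P), position 8 (D→R), position 10 (Q→S), position 14 (E→R).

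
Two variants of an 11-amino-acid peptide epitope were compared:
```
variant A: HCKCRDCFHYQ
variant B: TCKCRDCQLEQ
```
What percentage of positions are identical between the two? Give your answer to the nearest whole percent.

4 positions differ (1, 8, 9, 10), so 7 of 11 match: 7/11 = 63.64%.

64%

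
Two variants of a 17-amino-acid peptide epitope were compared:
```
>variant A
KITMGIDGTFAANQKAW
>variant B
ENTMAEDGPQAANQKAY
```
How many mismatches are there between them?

7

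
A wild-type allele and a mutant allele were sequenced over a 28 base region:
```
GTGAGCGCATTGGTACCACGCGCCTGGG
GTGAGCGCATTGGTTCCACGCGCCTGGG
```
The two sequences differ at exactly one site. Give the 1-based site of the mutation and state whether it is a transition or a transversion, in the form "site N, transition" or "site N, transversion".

The sequences differ only at site 15: A→T (purine→pyrimidine), a transversion.

site 15, transversion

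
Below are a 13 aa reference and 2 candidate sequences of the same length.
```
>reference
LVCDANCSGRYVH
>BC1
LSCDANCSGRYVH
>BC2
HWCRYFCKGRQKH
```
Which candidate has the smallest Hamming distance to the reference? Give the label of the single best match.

Hamming distances to reference — BC1: 1; BC2: 8.
Smallest is BC1 with 1 mismatch.

BC1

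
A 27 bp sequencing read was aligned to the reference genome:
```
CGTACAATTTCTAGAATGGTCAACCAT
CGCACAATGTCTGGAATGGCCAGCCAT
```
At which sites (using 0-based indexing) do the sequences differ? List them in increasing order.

Differences at site 2 (T→C), site 8 (T→G), site 12 (A→G), site 19 (T→C), site 22 (A→G).

2, 8, 12, 19, 22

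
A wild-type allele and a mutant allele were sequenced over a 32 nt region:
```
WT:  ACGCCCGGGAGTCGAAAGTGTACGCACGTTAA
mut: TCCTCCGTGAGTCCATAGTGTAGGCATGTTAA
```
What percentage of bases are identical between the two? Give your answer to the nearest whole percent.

8 positions differ (1, 3, 4, 8, 14, 16, 23, 27), so 24 of 32 match: 24/32 = 75%.

75%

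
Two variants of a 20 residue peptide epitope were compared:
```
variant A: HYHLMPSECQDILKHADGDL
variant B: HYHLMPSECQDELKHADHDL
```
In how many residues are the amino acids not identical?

Mismatches (1-based): residue 12: I→E; residue 18: G→H.

2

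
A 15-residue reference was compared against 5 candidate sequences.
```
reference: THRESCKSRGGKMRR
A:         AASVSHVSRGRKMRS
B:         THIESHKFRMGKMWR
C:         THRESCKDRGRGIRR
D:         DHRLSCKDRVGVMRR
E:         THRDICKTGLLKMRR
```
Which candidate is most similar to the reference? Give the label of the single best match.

C

Hamming distances to reference — A: 8; B: 5; C: 4; D: 5; E: 6.
Smallest is C with 4 mismatches.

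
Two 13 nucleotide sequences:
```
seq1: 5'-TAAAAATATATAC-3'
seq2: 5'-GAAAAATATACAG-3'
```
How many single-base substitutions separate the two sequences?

3

The sequences differ at sites 1, 11, 13 (1-based) — 3 in total.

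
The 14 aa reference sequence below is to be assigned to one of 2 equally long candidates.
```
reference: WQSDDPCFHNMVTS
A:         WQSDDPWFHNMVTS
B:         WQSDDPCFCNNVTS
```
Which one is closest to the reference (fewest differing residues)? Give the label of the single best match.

A

A differs at 1 residue; B differs at 2 residues. The closest is A.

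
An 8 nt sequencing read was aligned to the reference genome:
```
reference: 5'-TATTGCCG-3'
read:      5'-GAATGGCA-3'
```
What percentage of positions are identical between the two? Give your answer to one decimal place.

Mismatches at positions 1, 3, 6, 8 (1-based): 4 of 8.
Identical positions: 4/8 = 50% → 50.0%.

50.0%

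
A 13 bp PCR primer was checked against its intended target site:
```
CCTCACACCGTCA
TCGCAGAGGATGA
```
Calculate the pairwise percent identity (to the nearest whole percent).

Mismatches at positions 1, 3, 6, 8, 9, 10, 12 (1-based): 7 of 13.
Identical positions: 6/13 = 46.15% → 46%.

46%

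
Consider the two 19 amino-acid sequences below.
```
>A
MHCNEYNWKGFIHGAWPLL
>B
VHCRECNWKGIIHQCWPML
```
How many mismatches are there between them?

The sequences differ at positions 1, 4, 6, 11, 14, 15, 18 (1-based) — 7 in total.

7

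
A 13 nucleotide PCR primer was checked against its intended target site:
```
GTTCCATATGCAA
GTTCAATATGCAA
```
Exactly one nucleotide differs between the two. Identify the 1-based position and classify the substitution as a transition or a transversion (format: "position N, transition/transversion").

The sequences differ only at position 5: C→A (pyrimidine→purine), a transversion.

position 5, transversion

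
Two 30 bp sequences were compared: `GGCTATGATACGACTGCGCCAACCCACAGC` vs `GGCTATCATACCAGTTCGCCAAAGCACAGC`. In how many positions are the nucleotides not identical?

6

Mismatches (1-based): position 7: G→C; position 12: G→C; position 14: C→G; position 16: G→T; position 23: C→A; position 24: C→G.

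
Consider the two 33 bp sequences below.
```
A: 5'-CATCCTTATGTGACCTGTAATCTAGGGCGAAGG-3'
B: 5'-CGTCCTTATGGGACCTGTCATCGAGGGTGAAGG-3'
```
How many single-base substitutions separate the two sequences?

5

The sequences differ at positions 2, 11, 19, 23, 28 (1-based) — 5 in total.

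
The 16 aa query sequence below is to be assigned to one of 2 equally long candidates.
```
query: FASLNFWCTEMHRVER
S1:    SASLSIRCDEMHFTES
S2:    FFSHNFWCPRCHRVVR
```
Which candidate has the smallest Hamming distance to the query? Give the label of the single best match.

S1 differs at 8 positions; S2 differs at 6 positions. The closest is S2.

S2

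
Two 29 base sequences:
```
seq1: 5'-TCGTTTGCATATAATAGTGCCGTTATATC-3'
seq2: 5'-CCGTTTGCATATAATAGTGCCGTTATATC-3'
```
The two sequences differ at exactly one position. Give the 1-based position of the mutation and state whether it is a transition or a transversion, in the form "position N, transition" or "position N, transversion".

position 1, transition

Position 1 changes T→C. T is a pyrimidine and C is a pyrimidine, so this is a transition.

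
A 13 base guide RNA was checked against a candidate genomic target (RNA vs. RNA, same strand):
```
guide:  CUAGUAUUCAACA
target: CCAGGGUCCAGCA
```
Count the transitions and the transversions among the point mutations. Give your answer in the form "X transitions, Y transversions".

Transitions (purine↔purine or pyrimidine↔pyrimidine): 2 U→C, 6 A→G, 8 U→C, 11 A→G.
Transversions (purine↔pyrimidine): 5 U→G.

4 transitions, 1 transversion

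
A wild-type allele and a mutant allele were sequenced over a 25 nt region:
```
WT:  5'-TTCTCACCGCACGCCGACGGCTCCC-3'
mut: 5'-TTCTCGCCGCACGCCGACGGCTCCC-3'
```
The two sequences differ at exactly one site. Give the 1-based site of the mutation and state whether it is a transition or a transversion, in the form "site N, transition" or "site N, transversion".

Site 6 changes A→G. A is a purine and G is a purine, so this is a transition.

site 6, transition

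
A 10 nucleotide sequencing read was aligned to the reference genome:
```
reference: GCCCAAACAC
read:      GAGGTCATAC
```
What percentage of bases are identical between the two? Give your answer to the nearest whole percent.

40%

Mismatches at positions 2, 3, 4, 5, 6, 8 (1-based): 6 of 10.
Identical positions: 4/10 = 40% → 40%.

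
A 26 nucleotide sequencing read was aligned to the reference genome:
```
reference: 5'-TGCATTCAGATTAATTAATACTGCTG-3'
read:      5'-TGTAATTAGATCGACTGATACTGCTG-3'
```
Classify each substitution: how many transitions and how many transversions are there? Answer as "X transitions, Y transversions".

Transitions (purine↔purine or pyrimidine↔pyrimidine): 3 C→T, 7 C→T, 12 T→C, 13 A→G, 15 T→C, 17 A→G.
Transversions (purine↔pyrimidine): 5 T→A.

6 transitions, 1 transversion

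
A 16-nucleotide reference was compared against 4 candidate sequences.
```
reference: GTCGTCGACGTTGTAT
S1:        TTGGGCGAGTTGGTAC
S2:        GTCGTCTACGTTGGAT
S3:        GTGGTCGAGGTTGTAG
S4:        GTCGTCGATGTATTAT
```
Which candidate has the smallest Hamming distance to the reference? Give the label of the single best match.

S2

S1 differs at 7 bases; S2 differs at 2 bases; S3 differs at 3 bases; S4 differs at 3 bases. The closest is S2.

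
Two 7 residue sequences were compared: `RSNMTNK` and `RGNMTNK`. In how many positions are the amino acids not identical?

1

Comparing position by position, 1 position differs: 2 (S/G).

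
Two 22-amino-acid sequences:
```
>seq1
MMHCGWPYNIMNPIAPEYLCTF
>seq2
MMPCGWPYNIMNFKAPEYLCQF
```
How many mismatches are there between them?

Mismatches (1-based): position 3: H→P; position 13: P→F; position 14: I→K; position 21: T→Q.

4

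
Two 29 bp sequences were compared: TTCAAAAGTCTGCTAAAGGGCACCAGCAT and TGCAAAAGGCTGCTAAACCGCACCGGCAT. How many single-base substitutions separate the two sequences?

5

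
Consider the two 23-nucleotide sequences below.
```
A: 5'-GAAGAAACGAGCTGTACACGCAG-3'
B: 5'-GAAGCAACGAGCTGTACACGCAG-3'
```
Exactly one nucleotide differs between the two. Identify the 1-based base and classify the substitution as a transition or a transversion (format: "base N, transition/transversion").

Base 5 changes A→C. A is a purine and C is a pyrimidine, so this is a transversion.

base 5, transversion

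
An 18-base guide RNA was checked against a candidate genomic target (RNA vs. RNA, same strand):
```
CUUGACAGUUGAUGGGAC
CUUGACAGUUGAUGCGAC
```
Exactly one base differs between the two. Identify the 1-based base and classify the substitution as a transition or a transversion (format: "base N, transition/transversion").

base 15, transversion

The sequences differ only at base 15: G→C (purine→pyrimidine), a transversion.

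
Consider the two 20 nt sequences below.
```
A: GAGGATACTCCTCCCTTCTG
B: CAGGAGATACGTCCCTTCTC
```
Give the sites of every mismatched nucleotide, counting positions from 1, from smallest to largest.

Differences at site 1 (G→C), site 6 (T→G), site 8 (C→T), site 9 (T→A), site 11 (C→G), site 20 (G→C).

1, 6, 8, 9, 11, 20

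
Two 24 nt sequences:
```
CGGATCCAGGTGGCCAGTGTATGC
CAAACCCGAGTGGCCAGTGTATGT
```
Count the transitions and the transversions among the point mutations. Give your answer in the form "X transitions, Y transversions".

6 transitions, 0 transversions

Mismatches (1-based):
position 2: G→A (purine→purine, transition)
position 3: G→A (purine→purine, transition)
position 5: T→C (pyrimidine→pyrimidine, transition)
position 8: A→G (purine→purine, transition)
position 9: G→A (purine→purine, transition)
position 24: C→T (pyrimidine→pyrimidine, transition)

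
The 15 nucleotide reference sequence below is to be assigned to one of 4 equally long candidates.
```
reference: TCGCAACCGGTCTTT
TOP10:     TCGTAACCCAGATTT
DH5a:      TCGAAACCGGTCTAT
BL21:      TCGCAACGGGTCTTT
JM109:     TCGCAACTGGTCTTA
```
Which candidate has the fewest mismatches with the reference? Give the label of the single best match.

BL21

TOP10 differs at 5 sites; DH5a differs at 2 sites; BL21 differs at 1 site; JM109 differs at 2 sites. The closest is BL21.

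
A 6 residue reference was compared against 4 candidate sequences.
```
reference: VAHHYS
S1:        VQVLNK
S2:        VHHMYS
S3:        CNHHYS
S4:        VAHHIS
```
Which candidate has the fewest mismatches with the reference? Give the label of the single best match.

S1 differs at 5 residues; S2 differs at 2 residues; S3 differs at 2 residues; S4 differs at 1 residue. The closest is S4.

S4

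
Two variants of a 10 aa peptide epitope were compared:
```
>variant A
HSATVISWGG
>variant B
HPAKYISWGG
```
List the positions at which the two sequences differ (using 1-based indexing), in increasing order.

2, 4, 5

Differences at position 2 (S→P), position 4 (T→K), position 5 (V→Y).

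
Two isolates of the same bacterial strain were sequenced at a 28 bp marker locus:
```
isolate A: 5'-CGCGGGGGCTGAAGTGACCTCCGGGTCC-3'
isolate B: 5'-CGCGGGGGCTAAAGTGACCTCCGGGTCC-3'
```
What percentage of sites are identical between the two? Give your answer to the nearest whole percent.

Mismatch at position 11 (1-based): 1 of 28.
Identical positions: 27/28 = 96.43% → 96%.

96%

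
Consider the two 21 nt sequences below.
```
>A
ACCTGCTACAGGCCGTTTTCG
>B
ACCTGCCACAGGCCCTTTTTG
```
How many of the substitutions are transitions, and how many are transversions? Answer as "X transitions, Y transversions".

Mismatches (1-based):
site 7: T→C (pyrimidine→pyrimidine, transition)
site 15: G→C (purine→pyrimidine, transversion)
site 20: C→T (pyrimidine→pyrimidine, transition)

2 transitions, 1 transversion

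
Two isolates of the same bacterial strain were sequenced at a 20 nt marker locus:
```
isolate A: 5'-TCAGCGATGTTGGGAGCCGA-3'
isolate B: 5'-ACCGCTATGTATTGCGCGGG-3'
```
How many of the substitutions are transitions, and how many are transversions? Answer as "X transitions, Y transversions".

1 transition, 8 transversions

Transitions (purine↔purine or pyrimidine↔pyrimidine): 20 A→G.
Transversions (purine↔pyrimidine): 1 T→A, 3 A→C, 6 G→T, 11 T→A, 12 G→T, 13 G→T, 15 A→C, 18 C→G.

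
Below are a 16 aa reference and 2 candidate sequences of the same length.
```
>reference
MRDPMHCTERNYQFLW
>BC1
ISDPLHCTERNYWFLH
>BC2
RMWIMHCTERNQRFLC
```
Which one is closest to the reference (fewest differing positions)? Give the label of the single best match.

Hamming distances to reference — BC1: 5; BC2: 7.
Smallest is BC1 with 5 mismatches.

BC1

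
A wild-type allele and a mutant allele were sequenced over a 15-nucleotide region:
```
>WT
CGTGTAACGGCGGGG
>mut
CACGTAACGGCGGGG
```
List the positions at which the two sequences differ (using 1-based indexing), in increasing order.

Scanning 1-based: 2: G/A; 3: T/C.

2, 3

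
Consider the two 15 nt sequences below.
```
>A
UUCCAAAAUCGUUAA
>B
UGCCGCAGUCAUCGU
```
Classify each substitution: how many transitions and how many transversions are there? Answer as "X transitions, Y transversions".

5 transitions, 3 transversions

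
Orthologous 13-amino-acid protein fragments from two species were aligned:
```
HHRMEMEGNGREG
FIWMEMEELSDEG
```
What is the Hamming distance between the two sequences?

The sequences differ at residues 1, 2, 3, 8, 9, 10, 11 (1-based) — 7 in total.

7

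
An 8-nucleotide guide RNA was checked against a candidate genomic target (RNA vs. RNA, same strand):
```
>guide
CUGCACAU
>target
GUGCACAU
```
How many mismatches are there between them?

1

Mismatches (1-based): base 1: C→G.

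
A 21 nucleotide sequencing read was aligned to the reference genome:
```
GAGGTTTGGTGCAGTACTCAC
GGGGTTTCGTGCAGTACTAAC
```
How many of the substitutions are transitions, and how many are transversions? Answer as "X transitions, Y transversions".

Mismatches (1-based):
position 2: A→G (purine→purine, transition)
position 8: G→C (purine→pyrimidine, transversion)
position 19: C→A (pyrimidine→purine, transversion)

1 transition, 2 transversions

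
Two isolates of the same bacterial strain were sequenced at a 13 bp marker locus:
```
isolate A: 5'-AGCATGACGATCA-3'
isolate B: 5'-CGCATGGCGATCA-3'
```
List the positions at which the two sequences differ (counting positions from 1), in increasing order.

1, 7

Scanning 1-based: 1: A/C; 7: A/G.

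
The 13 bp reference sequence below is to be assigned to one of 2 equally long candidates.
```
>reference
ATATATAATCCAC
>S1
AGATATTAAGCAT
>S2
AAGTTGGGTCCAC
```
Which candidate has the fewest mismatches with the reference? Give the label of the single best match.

Hamming distances to reference — S1: 5; S2: 6.
Smallest is S1 with 5 mismatches.

S1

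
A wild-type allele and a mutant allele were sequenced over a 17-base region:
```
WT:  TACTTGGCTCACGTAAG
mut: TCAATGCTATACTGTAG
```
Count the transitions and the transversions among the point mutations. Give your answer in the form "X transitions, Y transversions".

Transitions (purine↔purine or pyrimidine↔pyrimidine): 8 C→T, 10 C→T.
Transversions (purine↔pyrimidine): 2 A→C, 3 C→A, 4 T→A, 7 G→C, 9 T→A, 13 G→T, 14 T→G, 15 A→T.

2 transitions, 8 transversions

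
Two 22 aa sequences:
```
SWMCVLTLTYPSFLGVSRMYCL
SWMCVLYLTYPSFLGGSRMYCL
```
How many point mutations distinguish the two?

Comparing position by position, 2 positions differ: 7 (T/Y), 16 (V/G).

2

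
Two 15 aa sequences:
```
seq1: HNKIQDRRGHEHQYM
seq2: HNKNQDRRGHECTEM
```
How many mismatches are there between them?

4

Mismatches (1-based): residue 4: I→N; residue 12: H→C; residue 13: Q→T; residue 14: Y→E.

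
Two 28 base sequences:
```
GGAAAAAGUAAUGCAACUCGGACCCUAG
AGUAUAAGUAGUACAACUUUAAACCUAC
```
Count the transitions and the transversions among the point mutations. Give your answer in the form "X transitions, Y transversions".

5 transitions, 5 transversions

Transitions (purine↔purine or pyrimidine↔pyrimidine): 1 G→A, 11 A→G, 13 G→A, 19 C→U, 21 G→A.
Transversions (purine↔pyrimidine): 3 A→U, 5 A→U, 20 G→U, 23 C→A, 28 G→C.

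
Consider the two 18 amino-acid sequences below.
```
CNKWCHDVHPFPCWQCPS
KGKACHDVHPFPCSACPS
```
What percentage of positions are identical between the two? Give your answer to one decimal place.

Mismatches at positions 1, 2, 4, 14, 15 (1-based): 5 of 18.
Identical positions: 13/18 = 72.22% → 72.2%.

72.2%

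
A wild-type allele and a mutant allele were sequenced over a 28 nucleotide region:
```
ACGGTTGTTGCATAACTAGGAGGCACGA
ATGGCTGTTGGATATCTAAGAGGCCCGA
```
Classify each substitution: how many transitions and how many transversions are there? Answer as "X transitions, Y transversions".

3 transitions, 3 transversions

Mismatches (1-based):
base 2: C→T (pyrimidine→pyrimidine, transition)
base 5: T→C (pyrimidine→pyrimidine, transition)
base 11: C→G (pyrimidine→purine, transversion)
base 15: A→T (purine→pyrimidine, transversion)
base 19: G→A (purine→purine, transition)
base 25: A→C (purine→pyrimidine, transversion)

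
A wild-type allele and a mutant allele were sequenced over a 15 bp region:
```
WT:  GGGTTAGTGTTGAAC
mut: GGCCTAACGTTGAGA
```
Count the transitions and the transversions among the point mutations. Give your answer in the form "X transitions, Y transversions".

Transitions (purine↔purine or pyrimidine↔pyrimidine): 4 T→C, 7 G→A, 8 T→C, 14 A→G.
Transversions (purine↔pyrimidine): 3 G→C, 15 C→A.

4 transitions, 2 transversions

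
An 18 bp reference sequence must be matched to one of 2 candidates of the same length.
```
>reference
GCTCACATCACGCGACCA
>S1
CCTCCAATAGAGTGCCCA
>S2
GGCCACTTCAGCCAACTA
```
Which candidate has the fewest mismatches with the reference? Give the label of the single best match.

S1 differs at 8 positions; S2 differs at 7 positions. The closest is S2.

S2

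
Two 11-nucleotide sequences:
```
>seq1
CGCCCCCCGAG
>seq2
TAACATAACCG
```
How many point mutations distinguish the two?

9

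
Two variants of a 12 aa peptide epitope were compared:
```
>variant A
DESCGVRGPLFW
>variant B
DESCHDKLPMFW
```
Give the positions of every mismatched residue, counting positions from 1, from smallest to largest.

5, 6, 7, 8, 10

Scanning 1-based: 5: G/H; 6: V/D; 7: R/K; 8: G/L; 10: L/M.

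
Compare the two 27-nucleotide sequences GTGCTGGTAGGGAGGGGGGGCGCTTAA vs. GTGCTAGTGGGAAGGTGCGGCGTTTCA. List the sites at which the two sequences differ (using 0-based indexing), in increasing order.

Scanning 0-based: 5: G/A; 8: A/G; 11: G/A; 15: G/T; 17: G/C; 22: C/T; 25: A/C.

5, 8, 11, 15, 17, 22, 25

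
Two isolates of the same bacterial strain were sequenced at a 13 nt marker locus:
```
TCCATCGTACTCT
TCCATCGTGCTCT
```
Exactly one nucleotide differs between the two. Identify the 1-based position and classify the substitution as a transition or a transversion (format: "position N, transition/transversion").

position 9, transition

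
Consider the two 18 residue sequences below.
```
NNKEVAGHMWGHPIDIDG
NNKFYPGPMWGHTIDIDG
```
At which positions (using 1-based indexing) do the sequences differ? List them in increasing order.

Scanning 1-based: 4: E/F; 5: V/Y; 6: A/P; 8: H/P; 13: P/T.

4, 5, 6, 8, 13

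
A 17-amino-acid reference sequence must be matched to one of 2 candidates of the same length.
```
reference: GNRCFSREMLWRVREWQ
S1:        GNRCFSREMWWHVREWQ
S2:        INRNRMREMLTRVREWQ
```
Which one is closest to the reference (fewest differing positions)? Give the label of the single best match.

S1

S1 differs at 2 positions; S2 differs at 5 positions. The closest is S1.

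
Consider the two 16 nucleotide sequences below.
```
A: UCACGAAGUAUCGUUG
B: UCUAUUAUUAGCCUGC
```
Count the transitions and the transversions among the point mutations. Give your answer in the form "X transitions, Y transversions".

0 transitions, 9 transversions

Transitions (purine↔purine or pyrimidine↔pyrimidine): none.
Transversions (purine↔pyrimidine): 3 A→U, 4 C→A, 5 G→U, 6 A→U, 8 G→U, 11 U→G, 13 G→C, 15 U→G, 16 G→C.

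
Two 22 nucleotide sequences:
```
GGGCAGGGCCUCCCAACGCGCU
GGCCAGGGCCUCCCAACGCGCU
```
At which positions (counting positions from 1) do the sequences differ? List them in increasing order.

3

Scanning 1-based: 3: G/C.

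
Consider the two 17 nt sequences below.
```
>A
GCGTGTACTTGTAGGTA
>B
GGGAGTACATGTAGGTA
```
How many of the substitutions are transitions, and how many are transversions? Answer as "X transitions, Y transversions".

0 transitions, 3 transversions

Mismatches (1-based):
base 2: C→G (pyrimidine→purine, transversion)
base 4: T→A (pyrimidine→purine, transversion)
base 9: T→A (pyrimidine→purine, transversion)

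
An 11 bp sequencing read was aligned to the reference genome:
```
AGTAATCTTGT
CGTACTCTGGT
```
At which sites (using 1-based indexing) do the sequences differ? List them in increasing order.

Differences at site 1 (A→C), site 5 (A→C), site 9 (T→G).

1, 5, 9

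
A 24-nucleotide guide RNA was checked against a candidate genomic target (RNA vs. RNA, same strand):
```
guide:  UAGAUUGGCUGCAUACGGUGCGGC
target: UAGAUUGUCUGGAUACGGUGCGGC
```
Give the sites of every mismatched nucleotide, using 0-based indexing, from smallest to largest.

Scanning 0-based: 7: G/U; 11: C/G.

7, 11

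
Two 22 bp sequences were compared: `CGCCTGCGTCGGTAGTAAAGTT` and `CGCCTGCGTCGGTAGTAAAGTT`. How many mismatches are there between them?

0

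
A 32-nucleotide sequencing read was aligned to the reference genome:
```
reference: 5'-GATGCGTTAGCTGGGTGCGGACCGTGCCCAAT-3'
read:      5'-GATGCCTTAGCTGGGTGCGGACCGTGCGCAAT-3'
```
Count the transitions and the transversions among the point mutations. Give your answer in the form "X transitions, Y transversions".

0 transitions, 2 transversions

Mismatches (1-based):
position 6: G→C (purine→pyrimidine, transversion)
position 28: C→G (pyrimidine→purine, transversion)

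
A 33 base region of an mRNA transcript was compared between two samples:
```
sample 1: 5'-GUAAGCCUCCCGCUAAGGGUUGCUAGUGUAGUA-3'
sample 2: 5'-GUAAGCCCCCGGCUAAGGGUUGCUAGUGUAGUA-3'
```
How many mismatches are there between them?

2

The sequences differ at sites 8, 11 (1-based) — 2 in total.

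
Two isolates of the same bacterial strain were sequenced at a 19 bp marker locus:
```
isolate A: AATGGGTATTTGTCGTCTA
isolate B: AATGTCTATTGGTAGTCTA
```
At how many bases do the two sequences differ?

4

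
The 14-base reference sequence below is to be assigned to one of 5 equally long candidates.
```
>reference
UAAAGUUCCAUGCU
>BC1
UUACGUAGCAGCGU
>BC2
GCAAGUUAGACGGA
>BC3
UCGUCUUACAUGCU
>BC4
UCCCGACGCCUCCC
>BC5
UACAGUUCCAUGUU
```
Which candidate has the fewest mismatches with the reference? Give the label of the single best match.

BC5

Hamming distances to reference — BC1: 7; BC2: 7; BC3: 5; BC4: 9; BC5: 2.
Smallest is BC5 with 2 mismatches.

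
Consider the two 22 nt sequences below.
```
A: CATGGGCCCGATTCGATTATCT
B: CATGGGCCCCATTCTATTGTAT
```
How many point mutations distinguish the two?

The sequences differ at bases 10, 15, 19, 21 (1-based) — 4 in total.

4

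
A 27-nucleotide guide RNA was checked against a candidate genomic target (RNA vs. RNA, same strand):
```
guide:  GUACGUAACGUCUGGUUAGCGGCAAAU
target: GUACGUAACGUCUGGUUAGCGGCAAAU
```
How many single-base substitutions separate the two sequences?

0

No positions differ; the sequences are identical.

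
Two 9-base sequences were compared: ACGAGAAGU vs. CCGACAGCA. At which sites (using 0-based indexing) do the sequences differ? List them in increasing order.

Differences at site 0 (A→C), site 4 (G→C), site 6 (A→G), site 7 (G→C), site 8 (U→A).

0, 4, 6, 7, 8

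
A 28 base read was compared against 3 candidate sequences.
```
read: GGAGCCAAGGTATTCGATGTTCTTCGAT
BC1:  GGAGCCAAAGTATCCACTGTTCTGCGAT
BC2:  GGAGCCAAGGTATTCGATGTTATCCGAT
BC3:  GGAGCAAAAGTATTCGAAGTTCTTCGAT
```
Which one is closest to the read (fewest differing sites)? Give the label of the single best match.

BC2

BC1 differs at 5 sites; BC2 differs at 2 sites; BC3 differs at 3 sites. The closest is BC2.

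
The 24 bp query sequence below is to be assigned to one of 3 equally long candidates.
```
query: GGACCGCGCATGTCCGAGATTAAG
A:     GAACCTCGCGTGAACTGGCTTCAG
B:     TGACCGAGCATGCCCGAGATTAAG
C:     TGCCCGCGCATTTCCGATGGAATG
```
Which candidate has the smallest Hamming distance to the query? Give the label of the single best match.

Hamming distances to query — A: 9; B: 3; C: 8.
Smallest is B with 3 mismatches.

B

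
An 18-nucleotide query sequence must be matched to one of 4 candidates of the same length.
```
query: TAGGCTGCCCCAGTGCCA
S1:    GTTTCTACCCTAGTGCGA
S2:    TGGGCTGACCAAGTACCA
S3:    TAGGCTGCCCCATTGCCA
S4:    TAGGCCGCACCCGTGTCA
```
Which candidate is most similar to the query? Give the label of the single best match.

S1 differs at 7 positions; S2 differs at 4 positions; S3 differs at 1 position; S4 differs at 4 positions. The closest is S3.

S3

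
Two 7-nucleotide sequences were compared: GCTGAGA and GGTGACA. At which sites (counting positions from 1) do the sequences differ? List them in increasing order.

Differences at site 2 (C→G), site 6 (G→C).

2, 6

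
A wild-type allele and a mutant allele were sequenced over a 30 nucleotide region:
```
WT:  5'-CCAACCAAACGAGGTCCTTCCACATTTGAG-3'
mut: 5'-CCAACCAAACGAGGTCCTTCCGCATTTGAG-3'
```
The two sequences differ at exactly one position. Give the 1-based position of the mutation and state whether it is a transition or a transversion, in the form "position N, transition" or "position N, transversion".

Position 22 changes A→G. A is a purine and G is a purine, so this is a transition.

position 22, transition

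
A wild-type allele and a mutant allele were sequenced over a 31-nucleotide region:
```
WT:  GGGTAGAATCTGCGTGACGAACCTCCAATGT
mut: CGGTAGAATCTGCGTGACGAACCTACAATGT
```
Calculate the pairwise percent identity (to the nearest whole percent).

Mismatches at positions 1, 25 (1-based): 2 of 31.
Identical positions: 29/31 = 93.55% → 94%.

94%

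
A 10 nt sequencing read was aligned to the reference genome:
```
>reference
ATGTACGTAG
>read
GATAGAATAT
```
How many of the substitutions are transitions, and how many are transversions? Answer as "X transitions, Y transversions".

3 transitions, 5 transversions

Transitions (purine↔purine or pyrimidine↔pyrimidine): 1 A→G, 5 A→G, 7 G→A.
Transversions (purine↔pyrimidine): 2 T→A, 3 G→T, 4 T→A, 6 C→A, 10 G→T.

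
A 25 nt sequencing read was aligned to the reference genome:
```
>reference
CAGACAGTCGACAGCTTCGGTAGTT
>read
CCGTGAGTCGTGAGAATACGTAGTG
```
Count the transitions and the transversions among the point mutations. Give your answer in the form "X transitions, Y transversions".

Transitions (purine↔purine or pyrimidine↔pyrimidine): none.
Transversions (purine↔pyrimidine): 2 A→C, 4 A→T, 5 C→G, 11 A→T, 12 C→G, 15 C→A, 16 T→A, 18 C→A, 19 G→C, 25 T→G.

0 transitions, 10 transversions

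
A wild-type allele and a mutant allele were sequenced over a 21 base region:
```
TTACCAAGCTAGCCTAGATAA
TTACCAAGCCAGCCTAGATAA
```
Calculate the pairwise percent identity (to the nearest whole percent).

95%

Mismatch at position 10 (1-based): 1 of 21.
Identical positions: 20/21 = 95.24% → 95%.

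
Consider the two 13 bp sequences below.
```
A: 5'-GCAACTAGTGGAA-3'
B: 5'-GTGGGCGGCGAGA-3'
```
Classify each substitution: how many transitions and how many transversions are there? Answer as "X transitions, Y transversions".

Transitions (purine↔purine or pyrimidine↔pyrimidine): 2 C→T, 3 A→G, 4 A→G, 6 T→C, 7 A→G, 9 T→C, 11 G→A, 12 A→G.
Transversions (purine↔pyrimidine): 5 C→G.

8 transitions, 1 transversion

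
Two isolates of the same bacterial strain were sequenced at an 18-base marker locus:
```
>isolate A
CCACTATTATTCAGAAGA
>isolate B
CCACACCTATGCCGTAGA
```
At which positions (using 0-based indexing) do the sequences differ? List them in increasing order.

Differences at position 4 (T→A), position 5 (A→C), position 6 (T→C), position 10 (T→G), position 12 (A→C), position 14 (A→T).

4, 5, 6, 10, 12, 14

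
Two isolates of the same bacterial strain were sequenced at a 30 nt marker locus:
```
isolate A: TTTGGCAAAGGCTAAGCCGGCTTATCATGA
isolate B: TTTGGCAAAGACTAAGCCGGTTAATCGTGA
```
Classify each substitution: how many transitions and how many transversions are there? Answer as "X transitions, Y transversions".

3 transitions, 1 transversion

Transitions (purine↔purine or pyrimidine↔pyrimidine): 11 G→A, 21 C→T, 27 A→G.
Transversions (purine↔pyrimidine): 23 T→A.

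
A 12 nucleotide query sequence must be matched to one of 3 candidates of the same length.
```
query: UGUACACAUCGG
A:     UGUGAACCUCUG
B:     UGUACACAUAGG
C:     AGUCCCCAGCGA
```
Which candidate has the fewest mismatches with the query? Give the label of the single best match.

B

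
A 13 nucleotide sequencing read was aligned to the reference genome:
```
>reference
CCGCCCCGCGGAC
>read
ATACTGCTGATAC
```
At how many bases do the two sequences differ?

Comparing position by position, 9 bases differ: 1 (C/A), 2 (C/T), 3 (G/A), 5 (C/T), 6 (C/G), 8 (G/T), 9 (C/G), 10 (G/A), 11 (G/T).

9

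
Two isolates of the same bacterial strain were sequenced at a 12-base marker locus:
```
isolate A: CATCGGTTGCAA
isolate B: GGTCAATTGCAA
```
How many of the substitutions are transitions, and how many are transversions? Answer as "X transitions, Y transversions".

3 transitions, 1 transversion

Transitions (purine↔purine or pyrimidine↔pyrimidine): 2 A→G, 5 G→A, 6 G→A.
Transversions (purine↔pyrimidine): 1 C→G.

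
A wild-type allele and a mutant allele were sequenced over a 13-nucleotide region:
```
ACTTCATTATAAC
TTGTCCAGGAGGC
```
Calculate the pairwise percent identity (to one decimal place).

23.1%

10 positions differ (1, 2, 3, 6, 7, 8, 9, 10, 11, 12), so 3 of 13 match: 3/13 = 23.08%.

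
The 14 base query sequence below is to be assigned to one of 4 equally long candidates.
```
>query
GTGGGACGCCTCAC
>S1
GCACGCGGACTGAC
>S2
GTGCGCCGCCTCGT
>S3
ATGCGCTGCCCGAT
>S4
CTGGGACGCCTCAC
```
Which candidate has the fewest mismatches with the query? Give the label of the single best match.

S1 differs at 7 positions; S2 differs at 4 positions; S3 differs at 7 positions; S4 differs at 1 position. The closest is S4.

S4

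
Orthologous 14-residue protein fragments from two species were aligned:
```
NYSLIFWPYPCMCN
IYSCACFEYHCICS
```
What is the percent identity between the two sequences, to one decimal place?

35.7%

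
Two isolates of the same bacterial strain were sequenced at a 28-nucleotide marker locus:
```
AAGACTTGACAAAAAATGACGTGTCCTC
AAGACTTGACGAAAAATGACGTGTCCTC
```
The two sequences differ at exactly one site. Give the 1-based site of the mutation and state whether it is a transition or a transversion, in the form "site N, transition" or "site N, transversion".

Site 11 changes A→G. A is a purine and G is a purine, so this is a transition.

site 11, transition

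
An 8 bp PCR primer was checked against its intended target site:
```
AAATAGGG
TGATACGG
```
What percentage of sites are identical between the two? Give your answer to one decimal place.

62.5%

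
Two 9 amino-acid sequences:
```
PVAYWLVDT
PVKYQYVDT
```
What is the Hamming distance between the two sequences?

The sequences differ at residues 3, 5, 6 (1-based) — 3 in total.

3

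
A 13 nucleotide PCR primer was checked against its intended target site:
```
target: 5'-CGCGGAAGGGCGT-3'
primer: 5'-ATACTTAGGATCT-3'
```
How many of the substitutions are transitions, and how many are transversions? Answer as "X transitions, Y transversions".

Transitions (purine↔purine or pyrimidine↔pyrimidine): 10 G→A, 11 C→T.
Transversions (purine↔pyrimidine): 1 C→A, 2 G→T, 3 C→A, 4 G→C, 5 G→T, 6 A→T, 12 G→C.

2 transitions, 7 transversions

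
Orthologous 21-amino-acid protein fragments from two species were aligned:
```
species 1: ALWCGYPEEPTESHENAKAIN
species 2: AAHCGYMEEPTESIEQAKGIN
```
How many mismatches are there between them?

6

Comparing position by position, 6 residues differ: 2 (L/A), 3 (W/H), 7 (P/M), 14 (H/I), 16 (N/Q), 19 (A/G).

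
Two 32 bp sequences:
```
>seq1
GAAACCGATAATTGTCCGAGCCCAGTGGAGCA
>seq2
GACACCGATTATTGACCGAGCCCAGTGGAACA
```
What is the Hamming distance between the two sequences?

Comparing position by position, 4 bases differ: 3 (A/C), 10 (A/T), 15 (T/A), 30 (G/A).

4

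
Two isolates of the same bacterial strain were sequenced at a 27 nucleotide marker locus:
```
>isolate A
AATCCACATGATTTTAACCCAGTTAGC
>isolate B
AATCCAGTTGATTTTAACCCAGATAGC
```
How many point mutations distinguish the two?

Mismatches (1-based): site 7: C→G; site 8: A→T; site 23: T→A.

3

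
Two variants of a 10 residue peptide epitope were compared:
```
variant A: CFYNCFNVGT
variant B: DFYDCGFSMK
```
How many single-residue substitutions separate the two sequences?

7

The sequences differ at residues 1, 4, 6, 7, 8, 9, 10 (1-based) — 7 in total.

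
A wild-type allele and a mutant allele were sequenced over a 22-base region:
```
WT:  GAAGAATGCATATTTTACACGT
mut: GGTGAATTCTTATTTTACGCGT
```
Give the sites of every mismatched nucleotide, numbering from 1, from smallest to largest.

2, 3, 8, 10, 19

Differences at site 2 (A→G), site 3 (A→T), site 8 (G→T), site 10 (A→T), site 19 (A→G).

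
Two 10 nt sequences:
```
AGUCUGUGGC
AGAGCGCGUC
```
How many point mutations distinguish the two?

5

The sequences differ at bases 3, 4, 5, 7, 9 (1-based) — 5 in total.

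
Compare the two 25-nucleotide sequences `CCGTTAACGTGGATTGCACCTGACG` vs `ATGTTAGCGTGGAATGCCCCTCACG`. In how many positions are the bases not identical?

6

Comparing position by position, 6 positions differ: 1 (C/A), 2 (C/T), 7 (A/G), 14 (T/A), 18 (A/C), 22 (G/C).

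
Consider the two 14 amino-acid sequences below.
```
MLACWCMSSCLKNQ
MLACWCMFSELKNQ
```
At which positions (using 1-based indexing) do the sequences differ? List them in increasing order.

Scanning 1-based: 8: S/F; 10: C/E.

8, 10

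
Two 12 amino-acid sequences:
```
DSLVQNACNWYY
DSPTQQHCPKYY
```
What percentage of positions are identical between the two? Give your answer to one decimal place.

50.0%

Mismatches at positions 3, 4, 6, 7, 9, 10 (1-based): 6 of 12.
Identical positions: 6/12 = 50% → 50.0%.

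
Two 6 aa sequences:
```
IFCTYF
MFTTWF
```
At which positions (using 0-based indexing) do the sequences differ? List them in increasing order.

0, 2, 4

Scanning 0-based: 0: I/M; 2: C/T; 4: Y/W.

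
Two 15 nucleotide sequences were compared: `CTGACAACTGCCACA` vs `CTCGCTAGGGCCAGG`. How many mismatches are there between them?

The sequences differ at positions 3, 4, 6, 8, 9, 14, 15 (1-based) — 7 in total.

7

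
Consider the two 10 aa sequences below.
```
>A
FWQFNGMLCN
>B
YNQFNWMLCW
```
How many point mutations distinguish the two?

Comparing position by position, 4 residues differ: 1 (F/Y), 2 (W/N), 6 (G/W), 10 (N/W).

4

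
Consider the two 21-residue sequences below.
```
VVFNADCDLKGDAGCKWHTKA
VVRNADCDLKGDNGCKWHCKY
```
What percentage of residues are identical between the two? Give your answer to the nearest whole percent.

4 positions differ (3, 13, 19, 21), so 17 of 21 match: 17/21 = 80.95%.

81%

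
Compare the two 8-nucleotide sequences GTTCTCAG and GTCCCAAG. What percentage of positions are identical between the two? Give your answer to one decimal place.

3 positions differ (3, 5, 6), so 5 of 8 match: 5/8 = 62.5%.

62.5%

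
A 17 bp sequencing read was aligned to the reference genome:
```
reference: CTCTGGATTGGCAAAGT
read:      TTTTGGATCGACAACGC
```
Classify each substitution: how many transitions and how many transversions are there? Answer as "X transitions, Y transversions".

Mismatches (1-based):
site 1: C→T (pyrimidine→pyrimidine, transition)
site 3: C→T (pyrimidine→pyrimidine, transition)
site 9: T→C (pyrimidine→pyrimidine, transition)
site 11: G→A (purine→purine, transition)
site 15: A→C (purine→pyrimidine, transversion)
site 17: T→C (pyrimidine→pyrimidine, transition)

5 transitions, 1 transversion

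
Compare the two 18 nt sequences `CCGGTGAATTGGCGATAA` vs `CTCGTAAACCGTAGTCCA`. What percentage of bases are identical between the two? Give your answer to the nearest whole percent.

44%

10 positions differ (2, 3, 6, 9, 10, 12, 13, 15, 16, 17), so 8 of 18 match: 8/18 = 44.44%.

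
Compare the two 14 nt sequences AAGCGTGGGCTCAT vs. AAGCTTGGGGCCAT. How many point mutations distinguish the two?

Mismatches (1-based): position 5: G→T; position 10: C→G; position 11: T→C.

3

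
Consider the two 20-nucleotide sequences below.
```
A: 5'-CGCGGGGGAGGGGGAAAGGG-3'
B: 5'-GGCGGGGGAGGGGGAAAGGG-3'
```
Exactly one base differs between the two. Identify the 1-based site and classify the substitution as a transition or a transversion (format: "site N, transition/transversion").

Site 1 changes C→G. C is a pyrimidine and G is a purine, so this is a transversion.

site 1, transversion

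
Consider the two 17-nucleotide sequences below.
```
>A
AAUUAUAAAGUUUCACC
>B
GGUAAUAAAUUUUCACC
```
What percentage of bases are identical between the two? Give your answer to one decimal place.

4 positions differ (1, 2, 4, 10), so 13 of 17 match: 13/17 = 76.47%.

76.5%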